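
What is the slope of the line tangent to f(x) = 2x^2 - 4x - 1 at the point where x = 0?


The slope of the tangent line equals f'(x) at the point.
f(x) = 2x^2 - 4x - 1
f'(x) = 4x - 4
At x = 0:
f'(0) = 4 * 0 - 4
= 0 - 4
= -4

-4


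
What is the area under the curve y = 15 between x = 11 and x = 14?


The area under a constant function y = 15 is a rectangle.
Width = 14 - 11 = 3
Height = 15
Area = width * height
= 3 * 15
= 45

45


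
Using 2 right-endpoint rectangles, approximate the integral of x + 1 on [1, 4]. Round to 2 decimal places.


Right Riemann sum uses right endpoints of each subinterval.
Interval: [1, 4], n = 2
dx = (4 - 1) / 2 = 3/2
Right endpoints: [5/2, 4]
f values: [7/2, 5]
Sum = dx * (sum of f values)
= 3/2 * 17/2
= 51/4 = 12.75

12.75


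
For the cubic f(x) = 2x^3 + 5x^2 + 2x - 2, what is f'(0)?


Differentiate f(x) = 2x^3 + 5x^2 + 2x - 2 term by term:
f'(x) = 6x^2 + 10x + 2
Substitute x = 0:
f'(0) = 6 * 0^2 + 10 * 0 + 2
= 0 + 0 + 2
= 2

2


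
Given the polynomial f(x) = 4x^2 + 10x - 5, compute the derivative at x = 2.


Differentiate term by term using power and sum rules:
f(x) = 4x^2 + 10x - 5
f'(x) = 8x + 10
Substitute x = 2:
f'(2) = 8 * 2 + 10
= 16 + 10
= 26

26


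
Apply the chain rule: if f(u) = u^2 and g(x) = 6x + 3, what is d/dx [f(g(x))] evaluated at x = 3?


Using the chain rule: (f(g(x)))' = f'(g(x)) * g'(x)
First, find g(3):
g(3) = 6 * 3 + 3 = 21
Next, f'(u) = 2u
And g'(x) = 6
So f'(g(3)) * g'(3)
= 2 * 21 * 6
= 252

252


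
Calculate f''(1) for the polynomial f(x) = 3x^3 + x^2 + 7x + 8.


First derivative:
f'(x) = 9x^2 + 2x + 7
Second derivative:
f''(x) = 18x + 2
Substitute x = 1:
f''(1) = 18 * 1 + 2
= 18 + 2
= 20

20


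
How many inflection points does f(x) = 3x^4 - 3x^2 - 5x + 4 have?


Inflection points occur where f''(x) = 0 and concavity changes.
f(x) = 3x^4 - 3x^2 - 5x + 4
f'(x) = 12x^3 - 6x - 5
f''(x) = 36x^2 - 6
This is a quadratic in x. Use the discriminant to count real roots.
Discriminant = (0)^2 - 4 * 36 * (-6)
= 0 - (-864)
= 864
Since discriminant > 0, f''(x) = 0 has 2 distinct real solutions.
A quadratic with two distinct real roots changes sign at each root, so concavity changes at both.
Number of inflection points: 2

2


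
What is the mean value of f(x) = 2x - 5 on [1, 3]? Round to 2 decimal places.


Average value = 1/(b-a) * integral from a to b of f(x) dx
First compute the integral of 2x - 5:
F(x) = x^2 - 5x
F(3) = 1 * 9 - 5 * 3 = -6
F(1) = 1 * 1 - 5 * 1 = -4
Integral = -6 - (-4) = -2
Average = (-2) / (3 - 1) = (-2) / 2
= -1 = -1.00

-1.00


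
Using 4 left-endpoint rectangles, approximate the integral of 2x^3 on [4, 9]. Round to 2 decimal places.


Left Riemann sum uses left endpoints of each subinterval.
Interval: [4, 9], n = 4
dx = (9 - 4) / 4 = 5/4
Left endpoints: [4, 21/4, 13/2, 31/4]
f values: [128, 9261/32, 2197/4, 29791/32]
Sum = dx * (sum of f values)
= 5/4 * 15181/8
= 75905/32 ≈ 2372.03

2372.03


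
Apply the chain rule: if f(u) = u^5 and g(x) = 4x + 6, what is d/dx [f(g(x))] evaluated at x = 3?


Using the chain rule: (f(g(x)))' = f'(g(x)) * g'(x)
First, find g(3):
g(3) = 4 * 3 + 6 = 18
Next, f'(u) = 5u^4
And g'(x) = 4
So f'(g(3)) * g'(3)
= 5 * 18^4 * 4
= 5 * 104976 * 4
= 2099520

2099520


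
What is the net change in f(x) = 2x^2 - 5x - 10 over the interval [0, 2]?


Net change = f(b) - f(a)
f(x) = 2x^2 - 5x - 10
Compute f(2):
f(2) = 2 * 2^2 - 5 * 2 - 10
= 8 - 10 - 10
= -12
Compute f(0):
f(0) = 2 * 0^2 - 5 * 0 - 10
= 0 + 0 - 10
= -10
Net change = -12 - (-10) = -2

-2


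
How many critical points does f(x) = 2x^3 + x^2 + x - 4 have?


Find where f'(x) = 0:
f(x) = 2x^3 + x^2 + x - 4
f'(x) = 6x^2 + 2x + 1
This is a quadratic in x. Use the discriminant to count real roots.
Discriminant = (2)^2 - 4 * 6 * 1
= 4 - 24
= -20
Since discriminant < 0, f'(x) = 0 has no real solutions.
Number of critical points: 0

0


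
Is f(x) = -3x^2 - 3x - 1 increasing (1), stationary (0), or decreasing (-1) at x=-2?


Compute f'(x) to determine behavior:
f'(x) = -6x - 3
f'(-2) = -6 * (-2) - 3
= 12 - 3
= 9
Since f'(-2) > 0, the function is increasing (1)

1


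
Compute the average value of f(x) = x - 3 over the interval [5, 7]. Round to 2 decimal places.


Average value = 1/(b-a) * integral from a to b of f(x) dx
First compute the integral of x - 3:
F(x) = (1/2)x^2 - 3x
F(7) = 1/2 * 49 - 3 * 7 = 7/2
F(5) = 1/2 * 25 - 3 * 5 = -5/2
Integral = 7/2 - (-5/2) = 6
Average = 6 / (7 - 5) = 6 / 2
= 3 = 3.00

3.00


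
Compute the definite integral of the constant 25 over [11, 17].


The integral of a constant k over [a, b] equals k * (b - a).
integral from 11 to 17 of 25 dx
= 25 * (17 - 11)
= 25 * 6
= 150

150


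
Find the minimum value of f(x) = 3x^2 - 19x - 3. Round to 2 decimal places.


For a quadratic f(x) = ax^2 + bx + c with a > 0, the minimum is at the vertex.
Vertex x-coordinate: x = -b/(2a)
x = -(-19) / (2 * 3)
x = 19/6
Substitute back to find the minimum value:
f(19/6) = 3 * (19/6)^2 - 19 * (19/6) - 3
= 361/12 - 361/6 - 3
= -397/12 ≈ -33.08

-33.08


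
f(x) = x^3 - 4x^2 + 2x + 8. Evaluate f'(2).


Differentiate f(x) = x^3 - 4x^2 + 2x + 8 term by term:
f'(x) = 3x^2 - 8x + 2
Substitute x = 2:
f'(2) = 3 * 2^2 - 8 * 2 + 2
= 12 - 16 + 2
= -2

-2


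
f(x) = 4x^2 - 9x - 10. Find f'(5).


Differentiate term by term using power and sum rules:
f(x) = 4x^2 - 9x - 10
f'(x) = 8x - 9
Substitute x = 5:
f'(5) = 8 * 5 - 9
= 40 - 9
= 31

31


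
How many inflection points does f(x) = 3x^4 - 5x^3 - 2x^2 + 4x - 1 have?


Inflection points occur where f''(x) = 0 and concavity changes.
f(x) = 3x^4 - 5x^3 - 2x^2 + 4x - 1
f'(x) = 12x^3 - 15x^2 - 4x + 4
f''(x) = 36x^2 - 30x - 4
This is a quadratic in x. Use the discriminant to count real roots.
Discriminant = (-30)^2 - 4 * 36 * (-4)
= 900 - (-576)
= 1476
Since discriminant > 0, f''(x) = 0 has 2 distinct real solutions.
A quadratic with two distinct real roots changes sign at each root, so concavity changes at both.
Number of inflection points: 2

2


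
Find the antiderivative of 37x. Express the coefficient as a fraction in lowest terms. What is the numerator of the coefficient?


Apply the power rule for integration:
integral of ax^n dx = a/(n+1) * x^(n+1) + C
integral of 37x dx
= 37/2 * x^2 + C
The coefficient in lowest terms is 37/2, and its numerator is 37

37


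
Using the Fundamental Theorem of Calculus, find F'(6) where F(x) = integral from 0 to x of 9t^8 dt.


By the Fundamental Theorem of Calculus (Part 1):
If F(x) = integral from 0 to x of f(t) dt, then F'(x) = f(x)
Here f(t) = 9t^8
So F'(x) = 9x^8
Evaluate at x = 6:
F'(6) = 9 * 6^8
= 9 * 1679616
= 15116544

15116544


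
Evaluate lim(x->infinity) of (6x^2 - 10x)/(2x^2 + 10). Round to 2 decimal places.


For limits at infinity with equal-degree polynomials,
we compare leading coefficients.
Numerator leading term: 6x^2
Denominator leading term: 2x^2
Divide both by x^2:
lim = (6 - 10/x) / (2 + 10/x^2)
As x -> infinity, the 1/x and 1/x^2 terms vanish:
= 6/2 = 3 = 3.00

3.00


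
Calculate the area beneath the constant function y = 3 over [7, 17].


The area under a constant function y = 3 is a rectangle.
Width = 17 - 7 = 10
Height = 3
Area = width * height
= 10 * 3
= 30

30


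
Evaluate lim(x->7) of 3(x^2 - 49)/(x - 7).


Direct substitution gives 0/0, so we factor the numerator.
Factor: 3(x^2 - 49) = 3 * (x - 7)(x + 7)
Cancel the common factor (x - 7):
3(x^2 - 49)/(x - 7) = 3 * (x + 7)
Now substitute x = 7:
= 3 * (7 + 7) = 42

42


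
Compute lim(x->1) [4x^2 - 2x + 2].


Since polynomials are continuous, we use direct substitution.
lim(x->1) of 4x^2 - 2x + 2
= 4 * 1^2 - 2 * 1 + 2
= 4 - 2 + 2
= 4

4


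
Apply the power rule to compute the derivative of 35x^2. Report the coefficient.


We apply the power rule: d/dx [ax^n] = a*n * x^(n-1)
d/dx [35x^2]
= 35 * 2 * x^(2-1)
= 70x
The coefficient is 70

70


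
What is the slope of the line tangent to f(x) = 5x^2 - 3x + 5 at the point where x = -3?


The slope of the tangent line equals f'(x) at the point.
f(x) = 5x^2 - 3x + 5
f'(x) = 10x - 3
At x = -3:
f'(-3) = 10 * (-3) - 3
= -30 - 3
= -33

-33


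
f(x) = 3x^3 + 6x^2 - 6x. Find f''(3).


First derivative:
f'(x) = 9x^2 + 12x - 6
Second derivative:
f''(x) = 18x + 12
Substitute x = 3:
f''(3) = 18 * 3 + 12
= 54 + 12
= 66

66


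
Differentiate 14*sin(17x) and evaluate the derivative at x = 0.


Apply the chain rule to differentiate 14*sin(17x):
d/dx [14*sin(17x)]
= 14 * cos(17x) * d/dx(17x)
= 14 * 17 * cos(17x)
= 238 * cos(17x)
Evaluate at x = 0:
= 238 * cos(0)
= 238 * 1
= 238

238


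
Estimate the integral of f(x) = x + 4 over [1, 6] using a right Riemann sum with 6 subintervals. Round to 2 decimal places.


Right Riemann sum uses right endpoints of each subinterval.
Interval: [1, 6], n = 6
dx = (6 - 1) / 6 = 5/6
Right endpoints: [11/6, 8/3, 7/2, 13/3, 31/6, 6]
f values: [35/6, 20/3, 15/2, 25/3, 55/6, 10]
Sum = dx * (sum of f values)
= 5/6 * 95/2
= 475/12 ≈ 39.58

39.58


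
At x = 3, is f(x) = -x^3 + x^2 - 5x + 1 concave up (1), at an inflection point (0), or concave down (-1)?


Concavity is determined by the sign of f''(x).
f(x) = -x^3 + x^2 - 5x + 1
f'(x) = -3x^2 + 2x - 5
f''(x) = -6x + 2
f''(3) = -6 * 3 + 2
= -18 + 2
= -16
Since f''(3) < 0, the function is concave down (-1)

-1


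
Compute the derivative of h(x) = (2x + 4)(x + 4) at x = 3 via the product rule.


Let u(x) = 2x + 4 and v(x) = x + 4
u'(x) = 2
v'(x) = 1
Product rule: h'(x) = u'(x)*v(x) + u(x)*v'(x)
= 2 * (x + 4) + (2x + 4) * 1
At x = 3:
u(3) = 2 * 3 + 4 = 10
v(3) = 1 * 3 + 4 = 7
h'(3) = 2 * 7 + 10 * 1
= 14 + 10
= 24

24


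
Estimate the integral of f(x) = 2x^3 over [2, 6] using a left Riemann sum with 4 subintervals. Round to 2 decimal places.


Left Riemann sum uses left endpoints of each subinterval.
Interval: [2, 6], n = 4
dx = (6 - 2) / 4 = 1
Left endpoints: [2, 3, 4, 5]
f values: [16, 54, 128, 250]
Sum = dx * (sum of f values)
= 1 * 448
= 448 = 448.00

448.00


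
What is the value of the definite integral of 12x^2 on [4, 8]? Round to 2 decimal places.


Find the antiderivative of 12x^2:
F(x) = 12/3 * x^3
Apply the Fundamental Theorem of Calculus:
F(8) - F(4)
= 12/3 * 8^3 - 12/3 * 4^3
= 12/3 * (512 - 64)
= 12/3 * 448
= 1792 = 1792.00

1792.00


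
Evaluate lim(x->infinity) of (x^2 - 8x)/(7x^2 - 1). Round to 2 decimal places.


For limits at infinity with equal-degree polynomials,
we compare leading coefficients.
Numerator leading term: x^2
Denominator leading term: 7x^2
Divide both by x^2:
lim = (1 - 8/x) / (7 - 1/x^2)
As x -> infinity, the 1/x and 1/x^2 terms vanish:
= 1/7 ≈ 0.14

0.14


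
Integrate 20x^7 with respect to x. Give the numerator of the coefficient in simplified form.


Apply the power rule for integration:
integral of ax^n dx = a/(n+1) * x^(n+1) + C
integral of 20x^7 dx
= 20/8 * x^8 + C
= 5/2 * x^8 + C
The coefficient in lowest terms is 5/2, and its numerator is 5

5


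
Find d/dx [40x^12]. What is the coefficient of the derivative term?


We apply the power rule: d/dx [ax^n] = a*n * x^(n-1)
d/dx [40x^12]
= 40 * 12 * x^(12-1)
= 480x^11
The coefficient is 480

480


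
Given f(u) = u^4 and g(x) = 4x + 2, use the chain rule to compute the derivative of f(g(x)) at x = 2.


Using the chain rule: (f(g(x)))' = f'(g(x)) * g'(x)
First, find g(2):
g(2) = 4 * 2 + 2 = 10
Next, f'(u) = 4u^3
And g'(x) = 4
So f'(g(2)) * g'(2)
= 4 * 10^3 * 4
= 4 * 1000 * 4
= 16000

16000


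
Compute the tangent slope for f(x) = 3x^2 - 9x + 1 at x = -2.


The slope of the tangent line equals f'(x) at the point.
f(x) = 3x^2 - 9x + 1
f'(x) = 6x - 9
At x = -2:
f'(-2) = 6 * (-2) - 9
= -12 - 9
= -21

-21


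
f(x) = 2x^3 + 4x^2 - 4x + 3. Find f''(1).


First derivative:
f'(x) = 6x^2 + 8x - 4
Second derivative:
f''(x) = 12x + 8
Substitute x = 1:
f''(1) = 12 * 1 + 8
= 12 + 8
= 20

20


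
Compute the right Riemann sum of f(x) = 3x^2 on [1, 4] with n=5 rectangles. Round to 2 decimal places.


Right Riemann sum uses right endpoints of each subinterval.
Interval: [1, 4], n = 5
dx = (4 - 1) / 5 = 3/5
Right endpoints: [8/5, 11/5, 14/5, 17/5, 4]
f values: [192/25, 363/25, 588/25, 867/25, 48]
Sum = dx * (sum of f values)
= 3/5 * 642/5
= 1926/25 = 77.04

77.04


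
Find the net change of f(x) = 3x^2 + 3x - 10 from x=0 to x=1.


Net change = f(b) - f(a)
f(x) = 3x^2 + 3x - 10
Compute f(1):
f(1) = 3 * 1^2 + 3 * 1 - 10
= 3 + 3 - 10
= -4
Compute f(0):
f(0) = 3 * 0^2 + 3 * 0 - 10
= 0 + 0 - 10
= -10
Net change = -4 - (-10) = 6

6


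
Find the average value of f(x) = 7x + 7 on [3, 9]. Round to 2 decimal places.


Average value = 1/(b-a) * integral from a to b of f(x) dx
First compute the integral of 7x + 7:
F(x) = (7/2)x^2 + 7x
F(9) = 7/2 * 81 + 7 * 9 = 693/2
F(3) = 7/2 * 9 + 7 * 3 = 105/2
Integral = 693/2 - 105/2 = 294
Average = 294 / (9 - 3) = 294 / 6
= 49 = 49.00

49.00


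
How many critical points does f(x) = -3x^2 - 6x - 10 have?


Find where f'(x) = 0:
f'(x) = -6x - 6
Set f'(x) = 0:
-6x - 6 = 0
x = 6 / (-6) = -1
This is a linear equation in x, so there is exactly one solution.
Number of critical points: 1

1


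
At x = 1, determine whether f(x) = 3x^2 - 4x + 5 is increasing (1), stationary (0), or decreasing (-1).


Compute f'(x) to determine behavior:
f'(x) = 6x - 4
f'(1) = 6 * 1 - 4
= 6 - 4
= 2
Since f'(1) > 0, the function is increasing (1)

1


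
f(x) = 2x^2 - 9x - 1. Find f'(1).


Differentiate term by term using power and sum rules:
f(x) = 2x^2 - 9x - 1
f'(x) = 4x - 9
Substitute x = 1:
f'(1) = 4 * 1 - 9
= 4 - 9
= -5

-5


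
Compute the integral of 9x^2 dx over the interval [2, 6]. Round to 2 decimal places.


Find the antiderivative of 9x^2:
F(x) = 9/3 * x^3
Apply the Fundamental Theorem of Calculus:
F(6) - F(2)
= 9/3 * 6^3 - 9/3 * 2^3
= 9/3 * (216 - 8)
= 9/3 * 208
= 624 = 624.00

624.00


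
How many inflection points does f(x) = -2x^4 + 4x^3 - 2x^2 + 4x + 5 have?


Inflection points occur where f''(x) = 0 and concavity changes.
f(x) = -2x^4 + 4x^3 - 2x^2 + 4x + 5
f'(x) = -8x^3 + 12x^2 - 4x + 4
f''(x) = -24x^2 + 24x - 4
This is a quadratic in x. Use the discriminant to count real roots.
Discriminant = (24)^2 - 4 * (-24) * (-4)
= 576 - 384
= 192
Since discriminant > 0, f''(x) = 0 has 2 distinct real solutions.
A quadratic with two distinct real roots changes sign at each root, so concavity changes at both.
Number of inflection points: 2

2


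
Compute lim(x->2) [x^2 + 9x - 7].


Since polynomials are continuous, we use direct substitution.
lim(x->2) of x^2 + 9x - 7
= 1 * 2^2 + 9 * 2 - 7
= 4 + 18 - 7
= 15

15


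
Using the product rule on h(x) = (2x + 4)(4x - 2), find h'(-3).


Let u(x) = 2x + 4 and v(x) = 4x - 2
u'(x) = 2
v'(x) = 4
Product rule: h'(x) = u'(x)*v(x) + u(x)*v'(x)
= 2 * (4x - 2) + (2x + 4) * 4
At x = -3:
u(-3) = 2 * (-3) + 4 = -2
v(-3) = 4 * (-3) - 2 = -14
h'(-3) = 2 * (-14) + (-2) * 4
= -28 - 8
= -36

-36


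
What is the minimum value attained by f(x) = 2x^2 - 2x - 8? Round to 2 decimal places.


For a quadratic f(x) = ax^2 + bx + c with a > 0, the minimum is at the vertex.
Vertex x-coordinate: x = -b/(2a)
x = -(-2) / (2 * 2)
x = 2/4 = 1/2
Substitute back to find the minimum value:
f(1/2) = 2 * (1/2)^2 - 2 * (1/2) - 8
= 1/2 - 1 - 8
= -17/2 = -8.50

-8.50


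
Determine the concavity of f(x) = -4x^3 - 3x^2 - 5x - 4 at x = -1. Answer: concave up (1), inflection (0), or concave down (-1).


Concavity is determined by the sign of f''(x).
f(x) = -4x^3 - 3x^2 - 5x - 4
f'(x) = -12x^2 - 6x - 5
f''(x) = -24x - 6
f''(-1) = -24 * (-1) - 6
= 24 - 6
= 18
Since f''(-1) > 0, the function is concave up (1)

1


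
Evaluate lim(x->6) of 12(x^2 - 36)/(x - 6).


Direct substitution gives 0/0, so we factor the numerator.
Factor: 12(x^2 - 36) = 12 * (x - 6)(x + 6)
Cancel the common factor (x - 6):
12(x^2 - 36)/(x - 6) = 12 * (x + 6)
Now substitute x = 6:
= 12 * (6 + 6) = 144

144


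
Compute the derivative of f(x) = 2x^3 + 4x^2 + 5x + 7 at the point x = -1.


Differentiate f(x) = 2x^3 + 4x^2 + 5x + 7 term by term:
f'(x) = 6x^2 + 8x + 5
Substitute x = -1:
f'(-1) = 6 * (-1)^2 + 8 * (-1) + 5
= 6 - 8 + 5
= 3

3


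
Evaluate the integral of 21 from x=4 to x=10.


The integral of a constant k over [a, b] equals k * (b - a).
integral from 4 to 10 of 21 dx
= 21 * (10 - 4)
= 21 * 6
= 126

126


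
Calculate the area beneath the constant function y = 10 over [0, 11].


The area under a constant function y = 10 is a rectangle.
Width = 11 - 0 = 11
Height = 10
Area = width * height
= 11 * 10
= 110

110


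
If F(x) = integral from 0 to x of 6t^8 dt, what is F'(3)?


By the Fundamental Theorem of Calculus (Part 1):
If F(x) = integral from 0 to x of f(t) dt, then F'(x) = f(x)
Here f(t) = 6t^8
So F'(x) = 6x^8
Evaluate at x = 3:
F'(3) = 6 * 3^8
= 6 * 6561
= 39366

39366


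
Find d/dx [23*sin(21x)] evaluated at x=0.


Apply the chain rule to differentiate 23*sin(21x):
d/dx [23*sin(21x)]
= 23 * cos(21x) * d/dx(21x)
= 23 * 21 * cos(21x)
= 483 * cos(21x)
Evaluate at x = 0:
= 483 * cos(0)
= 483 * 1
= 483

483


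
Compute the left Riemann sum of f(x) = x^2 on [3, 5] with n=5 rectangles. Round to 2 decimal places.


Left Riemann sum uses left endpoints of each subinterval.
Interval: [3, 5], n = 5
dx = (5 - 3) / 5 = 2/5
Left endpoints: [3, 17/5, 19/5, 21/5, 23/5]
f values: [9, 289/25, 361/25, 441/25, 529/25]
Sum = dx * (sum of f values)
= 2/5 * 369/5
= 738/25 = 29.52

29.52


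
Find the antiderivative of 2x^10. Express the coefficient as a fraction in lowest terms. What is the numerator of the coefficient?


Apply the power rule for integration:
integral of ax^n dx = a/(n+1) * x^(n+1) + C
integral of 2x^10 dx
= 2/11 * x^11 + C
The coefficient in lowest terms is 2/11, and its numerator is 2

2


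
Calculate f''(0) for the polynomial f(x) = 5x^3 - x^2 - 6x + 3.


First derivative:
f'(x) = 15x^2 - 2x - 6
Second derivative:
f''(x) = 30x - 2
Substitute x = 0:
f''(0) = 30 * 0 - 2
= 0 - 2
= -2

-2


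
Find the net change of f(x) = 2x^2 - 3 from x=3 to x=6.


Net change = f(b) - f(a)
f(x) = 2x^2 - 3
Compute f(6):
f(6) = 2 * 6^2 + 0 * 6 - 3
= 72 + 0 - 3
= 69
Compute f(3):
f(3) = 2 * 3^2 + 0 * 3 - 3
= 18 + 0 - 3
= 15
Net change = 69 - 15 = 54

54


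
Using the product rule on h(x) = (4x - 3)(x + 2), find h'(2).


Let u(x) = 4x - 3 and v(x) = x + 2
u'(x) = 4
v'(x) = 1
Product rule: h'(x) = u'(x)*v(x) + u(x)*v'(x)
= 4 * (x + 2) + (4x - 3) * 1
At x = 2:
u(2) = 4 * 2 - 3 = 5
v(2) = 1 * 2 + 2 = 4
h'(2) = 4 * 4 + 5 * 1
= 16 + 5
= 21

21


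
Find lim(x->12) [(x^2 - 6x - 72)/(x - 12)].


Direct substitution gives 0/0, so we factor the numerator.
Factor: (x^2 - 6x - 72) = (x - 12)(x + 6)
Cancel the common factor (x - 12):
(x^2 - 6x - 72)/(x - 12) = (x + 6)
Now substitute x = 12:
= (12) - (-6) = 18

18


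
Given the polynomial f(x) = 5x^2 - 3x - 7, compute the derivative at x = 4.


Differentiate term by term using power and sum rules:
f(x) = 5x^2 - 3x - 7
f'(x) = 10x - 3
Substitute x = 4:
f'(4) = 10 * 4 - 3
= 40 - 3
= 37

37


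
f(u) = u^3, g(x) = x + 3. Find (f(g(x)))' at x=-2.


Using the chain rule: (f(g(x)))' = f'(g(x)) * g'(x)
First, find g(-2):
g(-2) = 1 * (-2) + 3 = 1
Next, f'(u) = 3u^2
And g'(x) = 1
So f'(g(-2)) * g'(-2)
= 3 * 1^2 * 1
= 3 * 1 * 1
= 3

3


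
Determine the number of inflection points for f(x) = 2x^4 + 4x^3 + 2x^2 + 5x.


Inflection points occur where f''(x) = 0 and concavity changes.
f(x) = 2x^4 + 4x^3 + 2x^2 + 5x
f'(x) = 8x^3 + 12x^2 + 4x + 5
f''(x) = 24x^2 + 24x + 4
This is a quadratic in x. Use the discriminant to count real roots.
Discriminant = (24)^2 - 4 * 24 * 4
= 576 - 384
= 192
Since discriminant > 0, f''(x) = 0 has 2 distinct real solutions.
A quadratic with two distinct real roots changes sign at each root, so concavity changes at both.
Number of inflection points: 2

2


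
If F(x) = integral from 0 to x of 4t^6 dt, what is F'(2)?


By the Fundamental Theorem of Calculus (Part 1):
If F(x) = integral from 0 to x of f(t) dt, then F'(x) = f(x)
Here f(t) = 4t^6
So F'(x) = 4x^6
Evaluate at x = 2:
F'(2) = 4 * 2^6
= 4 * 64
= 256

256


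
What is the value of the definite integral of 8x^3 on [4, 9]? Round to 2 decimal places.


Find the antiderivative of 8x^3:
F(x) = 8/4 * x^4
Apply the Fundamental Theorem of Calculus:
F(9) - F(4)
= 8/4 * 9^4 - 8/4 * 4^4
= 8/4 * (6561 - 256)
= 8/4 * 6305
= 12610 = 12610.00

12610.00


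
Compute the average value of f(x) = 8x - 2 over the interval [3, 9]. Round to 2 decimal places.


Average value = 1/(b-a) * integral from a to b of f(x) dx
First compute the integral of 8x - 2:
F(x) = 4x^2 - 2x
F(9) = 4 * 81 - 2 * 9 = 306
F(3) = 4 * 9 - 2 * 3 = 30
Integral = 306 - 30 = 276
Average = 276 / (9 - 3) = 276 / 6
= 46 = 46.00

46.00


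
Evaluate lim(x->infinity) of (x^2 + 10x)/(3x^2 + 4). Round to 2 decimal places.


For limits at infinity with equal-degree polynomials,
we compare leading coefficients.
Numerator leading term: x^2
Denominator leading term: 3x^2
Divide both by x^2:
lim = (1 + 10/x) / (3 + 4/x^2)
As x -> infinity, the 1/x and 1/x^2 terms vanish:
= 1/3 ≈ 0.33

0.33


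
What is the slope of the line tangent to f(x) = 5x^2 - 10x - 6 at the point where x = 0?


The slope of the tangent line equals f'(x) at the point.
f(x) = 5x^2 - 10x - 6
f'(x) = 10x - 10
At x = 0:
f'(0) = 10 * 0 - 10
= 0 - 10
= -10

-10


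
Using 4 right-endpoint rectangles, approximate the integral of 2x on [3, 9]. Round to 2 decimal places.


Right Riemann sum uses right endpoints of each subinterval.
Interval: [3, 9], n = 4
dx = (9 - 3) / 4 = 3/2
Right endpoints: [9/2, 6, 15/2, 9]
f values: [9, 12, 15, 18]
Sum = dx * (sum of f values)
= 3/2 * 54
= 81 = 81.00

81.00


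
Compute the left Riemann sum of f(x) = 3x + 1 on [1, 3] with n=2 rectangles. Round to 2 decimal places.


Left Riemann sum uses left endpoints of each subinterval.
Interval: [1, 3], n = 2
dx = (3 - 1) / 2 = 1
Left endpoints: [1, 2]
f values: [4, 7]
Sum = dx * (sum of f values)
= 1 * 11
= 11 = 11.00

11.00


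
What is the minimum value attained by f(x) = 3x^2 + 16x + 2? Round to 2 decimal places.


For a quadratic f(x) = ax^2 + bx + c with a > 0, the minimum is at the vertex.
Vertex x-coordinate: x = -b/(2a)
x = -(16) / (2 * 3)
x = -16/6 = -8/3
Substitute back to find the minimum value:
f(-8/3) = 3 * (-8/3)^2 + 16 * (-8/3) + 2
= 64/3 - 128/3 + 2
= -58/3 ≈ -19.33

-19.33


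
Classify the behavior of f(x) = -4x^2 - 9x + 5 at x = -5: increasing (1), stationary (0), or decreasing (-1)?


Compute f'(x) to determine behavior:
f'(x) = -8x - 9
f'(-5) = -8 * (-5) - 9
= 40 - 9
= 31
Since f'(-5) > 0, the function is increasing (1)

1


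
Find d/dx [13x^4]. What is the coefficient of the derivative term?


We apply the power rule: d/dx [ax^n] = a*n * x^(n-1)
d/dx [13x^4]
= 13 * 4 * x^(4-1)
= 52x^3
The coefficient is 52

52


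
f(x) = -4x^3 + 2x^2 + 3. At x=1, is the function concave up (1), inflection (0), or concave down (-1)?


Concavity is determined by the sign of f''(x).
f(x) = -4x^3 + 2x^2 + 3
f'(x) = -12x^2 + 4x
f''(x) = -24x + 4
f''(1) = -24 * 1 + 4
= -24 + 4
= -20
Since f''(1) < 0, the function is concave down (-1)

-1


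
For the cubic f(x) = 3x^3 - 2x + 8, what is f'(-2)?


Differentiate f(x) = 3x^3 - 2x + 8 term by term:
f'(x) = 9x^2 - 2
Substitute x = -2:
f'(-2) = 9 * (-2)^2 + 0 * (-2) - 2
= 36 + 0 - 2
= 34

34


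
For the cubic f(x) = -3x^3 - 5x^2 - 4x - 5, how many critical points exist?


Find where f'(x) = 0:
f(x) = -3x^3 - 5x^2 - 4x - 5
f'(x) = -9x^2 - 10x - 4
This is a quadratic in x. Use the discriminant to count real roots.
Discriminant = (-10)^2 - 4 * (-9) * (-4)
= 100 - 144
= -44
Since discriminant < 0, f'(x) = 0 has no real solutions.
Number of critical points: 0

0


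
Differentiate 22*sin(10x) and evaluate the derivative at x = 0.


Apply the chain rule to differentiate 22*sin(10x):
d/dx [22*sin(10x)]
= 22 * cos(10x) * d/dx(10x)
= 22 * 10 * cos(10x)
= 220 * cos(10x)
Evaluate at x = 0:
= 220 * cos(0)
= 220 * 1
= 220

220


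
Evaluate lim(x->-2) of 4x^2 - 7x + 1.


Since polynomials are continuous, we use direct substitution.
lim(x->-2) of 4x^2 - 7x + 1
= 4 * (-2)^2 - 7 * (-2) + 1
= 16 + 14 + 1
= 31

31


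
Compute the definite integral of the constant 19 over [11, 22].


The integral of a constant k over [a, b] equals k * (b - a).
integral from 11 to 22 of 19 dx
= 19 * (22 - 11)
= 19 * 11
= 209

209


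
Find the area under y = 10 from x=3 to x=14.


The area under a constant function y = 10 is a rectangle.
Width = 14 - 3 = 11
Height = 10
Area = width * height
= 11 * 10
= 110

110


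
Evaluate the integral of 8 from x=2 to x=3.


The integral of a constant k over [a, b] equals k * (b - a).
integral from 2 to 3 of 8 dx
= 8 * (3 - 2)
= 8 * 1
= 8

8


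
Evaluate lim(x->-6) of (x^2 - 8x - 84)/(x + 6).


Direct substitution gives 0/0, so we factor the numerator.
Factor: (x^2 - 8x - 84) = (x + 6)(x - 14)
Cancel the common factor (x + 6):
(x^2 - 8x - 84)/(x + 6) = (x - 14)
Now substitute x = -6:
= (-6) - (14) = -20

-20


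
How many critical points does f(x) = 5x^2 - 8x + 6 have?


Find where f'(x) = 0:
f'(x) = 10x - 8
Set f'(x) = 0:
10x - 8 = 0
x = 8 / 10 = 4/5
This is a linear equation in x, so there is exactly one solution.
Number of critical points: 1

1


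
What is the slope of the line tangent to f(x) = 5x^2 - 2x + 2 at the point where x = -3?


The slope of the tangent line equals f'(x) at the point.
f(x) = 5x^2 - 2x + 2
f'(x) = 10x - 2
At x = -3:
f'(-3) = 10 * (-3) - 2
= -30 - 2
= -32

-32


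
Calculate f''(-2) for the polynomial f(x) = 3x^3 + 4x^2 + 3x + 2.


First derivative:
f'(x) = 9x^2 + 8x + 3
Second derivative:
f''(x) = 18x + 8
Substitute x = -2:
f''(-2) = 18 * (-2) + 8
= -36 + 8
= -28

-28


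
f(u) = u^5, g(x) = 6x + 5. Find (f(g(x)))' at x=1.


Using the chain rule: (f(g(x)))' = f'(g(x)) * g'(x)
First, find g(1):
g(1) = 6 * 1 + 5 = 11
Next, f'(u) = 5u^4
And g'(x) = 6
So f'(g(1)) * g'(1)
= 5 * 11^4 * 6
= 5 * 14641 * 6
= 439230

439230


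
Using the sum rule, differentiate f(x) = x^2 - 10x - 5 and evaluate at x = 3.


Differentiate term by term using power and sum rules:
f(x) = x^2 - 10x - 5
f'(x) = 2x - 10
Substitute x = 3:
f'(3) = 2 * 3 - 10
= 6 - 10
= -4

-4


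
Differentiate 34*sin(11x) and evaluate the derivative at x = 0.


Apply the chain rule to differentiate 34*sin(11x):
d/dx [34*sin(11x)]
= 34 * cos(11x) * d/dx(11x)
= 34 * 11 * cos(11x)
= 374 * cos(11x)
Evaluate at x = 0:
= 374 * cos(0)
= 374 * 1
= 374

374


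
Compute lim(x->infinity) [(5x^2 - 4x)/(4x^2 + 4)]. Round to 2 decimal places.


For limits at infinity with equal-degree polynomials,
we compare leading coefficients.
Numerator leading term: 5x^2
Denominator leading term: 4x^2
Divide both by x^2:
lim = (5 - 4/x) / (4 + 4/x^2)
As x -> infinity, the 1/x and 1/x^2 terms vanish:
= 5/4 = 1.25

1.25


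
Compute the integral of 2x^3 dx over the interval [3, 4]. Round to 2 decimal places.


Find the antiderivative of 2x^3:
F(x) = 2/4 * x^4
Apply the Fundamental Theorem of Calculus:
F(4) - F(3)
= 2/4 * 4^4 - 2/4 * 3^4
= 2/4 * (256 - 81)
= 2/4 * 175
= 175/2 = 87.50

87.50


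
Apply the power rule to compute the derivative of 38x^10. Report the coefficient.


We apply the power rule: d/dx [ax^n] = a*n * x^(n-1)
d/dx [38x^10]
= 38 * 10 * x^(10-1)
= 380x^9
The coefficient is 380

380


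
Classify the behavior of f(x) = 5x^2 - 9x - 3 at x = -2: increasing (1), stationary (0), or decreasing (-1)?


Compute f'(x) to determine behavior:
f'(x) = 10x - 9
f'(-2) = 10 * (-2) - 9
= -20 - 9
= -29
Since f'(-2) < 0, the function is decreasing (-1)

-1


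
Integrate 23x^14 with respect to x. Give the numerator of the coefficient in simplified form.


Apply the power rule for integration:
integral of ax^n dx = a/(n+1) * x^(n+1) + C
integral of 23x^14 dx
= 23/15 * x^15 + C
The coefficient in lowest terms is 23/15, and its numerator is 23

23


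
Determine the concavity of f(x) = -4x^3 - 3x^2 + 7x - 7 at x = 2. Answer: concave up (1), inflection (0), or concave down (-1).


Concavity is determined by the sign of f''(x).
f(x) = -4x^3 - 3x^2 + 7x - 7
f'(x) = -12x^2 - 6x + 7
f''(x) = -24x - 6
f''(2) = -24 * 2 - 6
= -48 - 6
= -54
Since f''(2) < 0, the function is concave down (-1)

-1


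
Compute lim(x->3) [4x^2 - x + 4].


Since polynomials are continuous, we use direct substitution.
lim(x->3) of 4x^2 - x + 4
= 4 * 3^2 - 1 * 3 + 4
= 36 - 3 + 4
= 37

37


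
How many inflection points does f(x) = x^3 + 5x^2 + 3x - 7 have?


Inflection points occur where f''(x) = 0 and concavity changes.
f(x) = x^3 + 5x^2 + 3x - 7
f'(x) = 3x^2 + 10x + 3
f''(x) = 6x + 10
Set f''(x) = 0:
6x + 10 = 0
x = -10 / 6 = -5/3
Since f''(x) is linear (degree 1), it changes sign at this point.
Therefore there is exactly 1 inflection point.

1


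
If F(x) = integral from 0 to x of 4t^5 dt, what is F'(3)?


By the Fundamental Theorem of Calculus (Part 1):
If F(x) = integral from 0 to x of f(t) dt, then F'(x) = f(x)
Here f(t) = 4t^5
So F'(x) = 4x^5
Evaluate at x = 3:
F'(3) = 4 * 3^5
= 4 * 243
= 972

972


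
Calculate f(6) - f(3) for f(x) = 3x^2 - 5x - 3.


Net change = f(b) - f(a)
f(x) = 3x^2 - 5x - 3
Compute f(6):
f(6) = 3 * 6^2 - 5 * 6 - 3
= 108 - 30 - 3
= 75
Compute f(3):
f(3) = 3 * 3^2 - 5 * 3 - 3
= 27 - 15 - 3
= 9
Net change = 75 - 9 = 66

66


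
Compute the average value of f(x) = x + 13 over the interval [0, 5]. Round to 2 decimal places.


Average value = 1/(b-a) * integral from a to b of f(x) dx
First compute the integral of x + 13:
F(x) = (1/2)x^2 + 13x
F(5) = 1/2 * 25 + 13 * 5 = 155/2
F(0) = 1/2 * 0 + 13 * 0 = 0
Integral = 155/2 - 0 = 155/2
Average = (155/2) / (5 - 0) = (155/2) / 5
= 31/2 = 15.50

15.50


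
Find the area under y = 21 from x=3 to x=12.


The area under a constant function y = 21 is a rectangle.
Width = 12 - 3 = 9
Height = 21
Area = width * height
= 9 * 21
= 189

189


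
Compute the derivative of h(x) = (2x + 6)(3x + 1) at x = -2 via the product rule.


Let u(x) = 2x + 6 and v(x) = 3x + 1
u'(x) = 2
v'(x) = 3
Product rule: h'(x) = u'(x)*v(x) + u(x)*v'(x)
= 2 * (3x + 1) + (2x + 6) * 3
At x = -2:
u(-2) = 2 * (-2) + 6 = 2
v(-2) = 3 * (-2) + 1 = -5
h'(-2) = 2 * (-5) + 2 * 3
= -10 + 6
= -4

-4


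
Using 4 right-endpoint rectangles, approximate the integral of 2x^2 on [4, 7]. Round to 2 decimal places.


Right Riemann sum uses right endpoints of each subinterval.
Interval: [4, 7], n = 4
dx = (7 - 4) / 4 = 3/4
Right endpoints: [19/4, 11/2, 25/4, 7]
f values: [361/8, 121/2, 625/8, 98]
Sum = dx * (sum of f values)
= 3/4 * 1127/4
= 3381/16 ≈ 211.31

211.31


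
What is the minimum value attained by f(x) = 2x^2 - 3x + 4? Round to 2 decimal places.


For a quadratic f(x) = ax^2 + bx + c with a > 0, the minimum is at the vertex.
Vertex x-coordinate: x = -b/(2a)
x = -(-3) / (2 * 2)
x = 3/4
Substitute back to find the minimum value:
f(3/4) = 2 * (3/4)^2 - 3 * (3/4) + 4
= 9/8 - 9/4 + 4
= 23/8 ≈ 2.88

2.88


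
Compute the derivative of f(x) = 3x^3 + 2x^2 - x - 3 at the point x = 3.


Differentiate f(x) = 3x^3 + 2x^2 - x - 3 term by term:
f'(x) = 9x^2 + 4x - 1
Substitute x = 3:
f'(3) = 9 * 3^2 + 4 * 3 - 1
= 81 + 12 - 1
= 92

92


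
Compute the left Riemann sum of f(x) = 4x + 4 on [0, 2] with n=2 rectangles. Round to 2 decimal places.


Left Riemann sum uses left endpoints of each subinterval.
Interval: [0, 2], n = 2
dx = (2 - 0) / 2 = 1
Left endpoints: [0, 1]
f values: [4, 8]
Sum = dx * (sum of f values)
= 1 * 12
= 12 = 12.00

12.00


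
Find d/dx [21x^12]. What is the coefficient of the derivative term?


We apply the power rule: d/dx [ax^n] = a*n * x^(n-1)
d/dx [21x^12]
= 21 * 12 * x^(12-1)
= 252x^11
The coefficient is 252

252


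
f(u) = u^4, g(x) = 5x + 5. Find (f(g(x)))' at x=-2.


Using the chain rule: (f(g(x)))' = f'(g(x)) * g'(x)
First, find g(-2):
g(-2) = 5 * (-2) + 5 = -5
Next, f'(u) = 4u^3
And g'(x) = 5
So f'(g(-2)) * g'(-2)
= 4 * (-5)^3 * 5
= 4 * (-125) * 5
= -2500

-2500


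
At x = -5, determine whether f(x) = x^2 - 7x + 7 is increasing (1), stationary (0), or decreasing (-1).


Compute f'(x) to determine behavior:
f'(x) = 2x - 7
f'(-5) = 2 * (-5) - 7
= -10 - 7
= -17
Since f'(-5) < 0, the function is decreasing (-1)

-1


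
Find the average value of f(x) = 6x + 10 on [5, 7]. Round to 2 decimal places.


Average value = 1/(b-a) * integral from a to b of f(x) dx
First compute the integral of 6x + 10:
F(x) = 3x^2 + 10x
F(7) = 3 * 49 + 10 * 7 = 217
F(5) = 3 * 25 + 10 * 5 = 125
Integral = 217 - 125 = 92
Average = 92 / (7 - 5) = 92 / 2
= 46 = 46.00

46.00


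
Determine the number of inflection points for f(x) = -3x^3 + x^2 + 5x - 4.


Inflection points occur where f''(x) = 0 and concavity changes.
f(x) = -3x^3 + x^2 + 5x - 4
f'(x) = -9x^2 + 2x + 5
f''(x) = -18x + 2
Set f''(x) = 0:
-18x + 2 = 0
x = -2 / (-18) = 1/9
Since f''(x) is linear (degree 1), it changes sign at this point.
Therefore there is exactly 1 inflection point.

1


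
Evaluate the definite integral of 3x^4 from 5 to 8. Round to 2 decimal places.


Find the antiderivative of 3x^4:
F(x) = 3/5 * x^5
Apply the Fundamental Theorem of Calculus:
F(8) - F(5)
= 3/5 * 8^5 - 3/5 * 5^5
= 3/5 * (32768 - 3125)
= 3/5 * 29643
= 88929/5 = 17785.80

17785.80


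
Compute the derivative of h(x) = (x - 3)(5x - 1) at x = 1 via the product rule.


Let u(x) = x - 3 and v(x) = 5x - 1
u'(x) = 1
v'(x) = 5
Product rule: h'(x) = u'(x)*v(x) + u(x)*v'(x)
= 1 * (5x - 1) + (x - 3) * 5
At x = 1:
u(1) = 1 * 1 - 3 = -2
v(1) = 5 * 1 - 1 = 4
h'(1) = 1 * 4 + (-2) * 5
= 4 - 10
= -6

-6


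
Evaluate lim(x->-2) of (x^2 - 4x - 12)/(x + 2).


Direct substitution gives 0/0, so we factor the numerator.
Factor: (x^2 - 4x - 12) = (x + 2)(x - 6)
Cancel the common factor (x + 2):
(x^2 - 4x - 12)/(x + 2) = (x - 6)
Now substitute x = -2:
= (-2) - (6) = -8

-8


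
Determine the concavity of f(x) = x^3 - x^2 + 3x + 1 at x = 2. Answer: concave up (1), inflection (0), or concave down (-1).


Concavity is determined by the sign of f''(x).
f(x) = x^3 - x^2 + 3x + 1
f'(x) = 3x^2 - 2x + 3
f''(x) = 6x - 2
f''(2) = 6 * 2 - 2
= 12 - 2
= 10
Since f''(2) > 0, the function is concave up (1)

1


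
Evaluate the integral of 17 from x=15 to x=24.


The integral of a constant k over [a, b] equals k * (b - a).
integral from 15 to 24 of 17 dx
= 17 * (24 - 15)
= 17 * 9
= 153

153


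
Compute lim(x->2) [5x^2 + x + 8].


Since polynomials are continuous, we use direct substitution.
lim(x->2) of 5x^2 + x + 8
= 5 * 2^2 + 1 * 2 + 8
= 20 + 2 + 8
= 30

30


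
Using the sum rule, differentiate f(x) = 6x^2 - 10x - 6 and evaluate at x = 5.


Differentiate term by term using power and sum rules:
f(x) = 6x^2 - 10x - 6
f'(x) = 12x - 10
Substitute x = 5:
f'(5) = 12 * 5 - 10
= 60 - 10
= 50

50


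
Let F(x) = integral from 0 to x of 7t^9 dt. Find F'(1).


By the Fundamental Theorem of Calculus (Part 1):
If F(x) = integral from 0 to x of f(t) dt, then F'(x) = f(x)
Here f(t) = 7t^9
So F'(x) = 7x^9
Evaluate at x = 1:
F'(1) = 7 * 1^9
= 7 * 1
= 7

7


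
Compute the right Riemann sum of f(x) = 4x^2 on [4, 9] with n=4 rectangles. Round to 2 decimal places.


Right Riemann sum uses right endpoints of each subinterval.
Interval: [4, 9], n = 4
dx = (9 - 4) / 4 = 5/4
Right endpoints: [21/4, 13/2, 31/4, 9]
f values: [441/4, 169, 961/4, 324]
Sum = dx * (sum of f values)
= 5/4 * 1687/2
= 8435/8 ≈ 1054.38

1054.38


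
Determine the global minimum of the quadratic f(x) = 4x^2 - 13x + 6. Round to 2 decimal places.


For a quadratic f(x) = ax^2 + bx + c with a > 0, the minimum is at the vertex.
Vertex x-coordinate: x = -b/(2a)
x = -(-13) / (2 * 4)
x = 13/8
Substitute back to find the minimum value:
f(13/8) = 4 * (13/8)^2 - 13 * (13/8) + 6
= 169/16 - 169/8 + 6
= -73/16 ≈ -4.56

-4.56


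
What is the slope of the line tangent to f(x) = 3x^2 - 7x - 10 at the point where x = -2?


The slope of the tangent line equals f'(x) at the point.
f(x) = 3x^2 - 7x - 10
f'(x) = 6x - 7
At x = -2:
f'(-2) = 6 * (-2) - 7
= -12 - 7
= -19

-19


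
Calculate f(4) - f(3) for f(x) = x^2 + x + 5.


Net change = f(b) - f(a)
f(x) = x^2 + x + 5
Compute f(4):
f(4) = 1 * 4^2 + 1 * 4 + 5
= 16 + 4 + 5
= 25
Compute f(3):
f(3) = 1 * 3^2 + 1 * 3 + 5
= 9 + 3 + 5
= 17
Net change = 25 - 17 = 8

8


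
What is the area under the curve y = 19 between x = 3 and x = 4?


The area under a constant function y = 19 is a rectangle.
Width = 4 - 3 = 1
Height = 19
Area = width * height
= 1 * 19
= 19

19


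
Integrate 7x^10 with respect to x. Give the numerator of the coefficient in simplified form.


Apply the power rule for integration:
integral of ax^n dx = a/(n+1) * x^(n+1) + C
integral of 7x^10 dx
= 7/11 * x^11 + C
The coefficient in lowest terms is 7/11, and its numerator is 7

7


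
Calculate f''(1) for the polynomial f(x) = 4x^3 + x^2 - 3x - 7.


First derivative:
f'(x) = 12x^2 + 2x - 3
Second derivative:
f''(x) = 24x + 2
Substitute x = 1:
f''(1) = 24 * 1 + 2
= 24 + 2
= 26

26


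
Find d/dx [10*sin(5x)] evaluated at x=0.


Apply the chain rule to differentiate 10*sin(5x):
d/dx [10*sin(5x)]
= 10 * cos(5x) * d/dx(5x)
= 10 * 5 * cos(5x)
= 50 * cos(5x)
Evaluate at x = 0:
= 50 * cos(0)
= 50 * 1
= 50

50


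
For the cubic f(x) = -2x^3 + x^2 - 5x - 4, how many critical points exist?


Find where f'(x) = 0:
f(x) = -2x^3 + x^2 - 5x - 4
f'(x) = -6x^2 + 2x - 5
This is a quadratic in x. Use the discriminant to count real roots.
Discriminant = (2)^2 - 4 * (-6) * (-5)
= 4 - 120
= -116
Since discriminant < 0, f'(x) = 0 has no real solutions.
Number of critical points: 0

0


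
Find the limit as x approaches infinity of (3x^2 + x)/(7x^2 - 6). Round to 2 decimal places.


For limits at infinity with equal-degree polynomials,
we compare leading coefficients.
Numerator leading term: 3x^2
Denominator leading term: 7x^2
Divide both by x^2:
lim = (3 + 1/x) / (7 - 6/x^2)
As x -> infinity, the 1/x and 1/x^2 terms vanish:
= 3/7 ≈ 0.43

0.43


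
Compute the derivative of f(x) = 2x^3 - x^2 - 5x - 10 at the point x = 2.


Differentiate f(x) = 2x^3 - x^2 - 5x - 10 term by term:
f'(x) = 6x^2 - 2x - 5
Substitute x = 2:
f'(2) = 6 * 2^2 - 2 * 2 - 5
= 24 - 4 - 5
= 15

15


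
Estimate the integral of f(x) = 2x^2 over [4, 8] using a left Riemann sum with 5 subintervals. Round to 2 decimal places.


Left Riemann sum uses left endpoints of each subinterval.
Interval: [4, 8], n = 5
dx = (8 - 4) / 5 = 4/5
Left endpoints: [4, 24/5, 28/5, 32/5, 36/5]
f values: [32, 1152/25, 1568/25, 2048/25, 2592/25]
Sum = dx * (sum of f values)
= 4/5 * 1632/5
= 6528/25 = 261.12

261.12


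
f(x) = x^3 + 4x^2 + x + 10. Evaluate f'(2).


Differentiate f(x) = x^3 + 4x^2 + x + 10 term by term:
f'(x) = 3x^2 + 8x + 1
Substitute x = 2:
f'(2) = 3 * 2^2 + 8 * 2 + 1
= 12 + 16 + 1
= 29

29


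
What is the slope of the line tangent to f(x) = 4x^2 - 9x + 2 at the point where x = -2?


The slope of the tangent line equals f'(x) at the point.
f(x) = 4x^2 - 9x + 2
f'(x) = 8x - 9
At x = -2:
f'(-2) = 8 * (-2) - 9
= -16 - 9
= -25

-25


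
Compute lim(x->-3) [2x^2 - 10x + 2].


Since polynomials are continuous, we use direct substitution.
lim(x->-3) of 2x^2 - 10x + 2
= 2 * (-3)^2 - 10 * (-3) + 2
= 18 + 30 + 2
= 50

50


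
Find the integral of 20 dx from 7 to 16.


The integral of a constant k over [a, b] equals k * (b - a).
integral from 7 to 16 of 20 dx
= 20 * (16 - 7)
= 20 * 9
= 180

180


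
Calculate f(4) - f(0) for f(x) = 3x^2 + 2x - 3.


Net change = f(b) - f(a)
f(x) = 3x^2 + 2x - 3
Compute f(4):
f(4) = 3 * 4^2 + 2 * 4 - 3
= 48 + 8 - 3
= 53
Compute f(0):
f(0) = 3 * 0^2 + 2 * 0 - 3
= 0 + 0 - 3
= -3
Net change = 53 - (-3) = 56

56


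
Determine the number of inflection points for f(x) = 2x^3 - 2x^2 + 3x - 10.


Inflection points occur where f''(x) = 0 and concavity changes.
f(x) = 2x^3 - 2x^2 + 3x - 10
f'(x) = 6x^2 - 4x + 3
f''(x) = 12x - 4
Set f''(x) = 0:
12x - 4 = 0
x = 4 / 12 = 1/3
Since f''(x) is linear (degree 1), it changes sign at this point.
Therefore there is exactly 1 inflection point.

1
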